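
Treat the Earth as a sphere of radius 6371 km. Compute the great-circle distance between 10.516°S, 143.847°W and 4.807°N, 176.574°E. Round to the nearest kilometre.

4702 km

Δλ = 176.574 − -143.847 = 320.421°; wrapped into (−180°, 180°]: -39.579°.
Δφ = 4.807 − -10.516 = 15.323°.
a = sin²(Δφ/2) + cos φ₁ · cos φ₂ · sin²(Δλ/2) = 0.130079.
c = 2·atan2(√a, √(1−a)) = 0.73796 rad → d = 6371·c ≈ 4701.55 km.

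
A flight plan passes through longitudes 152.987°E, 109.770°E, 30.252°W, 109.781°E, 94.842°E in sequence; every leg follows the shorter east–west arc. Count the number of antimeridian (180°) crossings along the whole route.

0

Leg 1: +152.987° → +109.770°, shortest Δλ = -43.217° (west) — does not cross 180°.
Leg 2: +109.770° → -30.252°, shortest Δλ = -140.022° (west) — does not cross 180°.
Leg 3: -30.252° → +109.781°, shortest Δλ = 140.033° (east) — does not cross 180°.
Leg 4: +109.781° → +94.842°, shortest Δλ = -14.939° (west) — does not cross 180°.
Total crossings: 0.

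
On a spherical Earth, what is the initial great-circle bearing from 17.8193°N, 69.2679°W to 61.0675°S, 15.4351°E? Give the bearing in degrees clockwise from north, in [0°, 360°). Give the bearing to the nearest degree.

150°

Δλ = 15.4351 − -69.2679 = 84.7030°.
θ = atan2( sin Δλ · cos φ₂ , cos φ₁ · sin φ₂ − sin φ₁ · cos φ₂ · cos Δλ )
  = atan2(0.48171, -0.84687) = 150.368° → normalised to [0°, 360°): 150.368°.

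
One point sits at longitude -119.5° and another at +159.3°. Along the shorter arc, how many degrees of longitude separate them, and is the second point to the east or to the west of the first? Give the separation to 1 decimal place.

Raw difference: 159.3 − -119.5 = 278.8°.
Normalise into (−180°, 180°]: 278.8° − 360° = -81.2°.
Negative ⇒ the second point lies to the west; separation 81.2°.

81.2° west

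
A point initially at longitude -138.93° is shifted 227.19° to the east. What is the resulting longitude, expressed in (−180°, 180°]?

Start at -138.93°; shift +227.19° → +88.26°.
+88.26° already lies in (−180°, 180°].

+88.26°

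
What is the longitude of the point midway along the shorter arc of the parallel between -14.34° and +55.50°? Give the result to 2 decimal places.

+20.58°

Signed shortest Δλ from -14.34° to +55.50° is +69.84°.
Midpoint longitude = -14.34° + (+69.84°)/2 = -14.34° + 34.92° = +20.58°.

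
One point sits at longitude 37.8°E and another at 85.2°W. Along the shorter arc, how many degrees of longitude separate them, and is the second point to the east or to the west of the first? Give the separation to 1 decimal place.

123.0° west

Raw difference: -85.2 − 37.8 = -123.0°.
Normalise into (−180°, 180°]: -123.0° stays -123.0°.
Negative ⇒ the second point lies to the west; separation 123.0°.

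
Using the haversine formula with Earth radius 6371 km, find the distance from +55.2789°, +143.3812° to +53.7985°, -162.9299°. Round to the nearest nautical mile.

1826 nmi

Δλ = -162.9299 − 143.3812 = -306.3111°; wrapped into (−180°, 180°]: 53.6889°.
Δφ = 53.7985 − 55.2789 = -1.4804°.
a = sin²(Δφ/2) + cos φ₁ · cos φ₂ · sin²(Δλ/2) = 0.068766.
c = 2·atan2(√a, √(1−a)) = 0.53067 rad → d = 6371·c ≈ 3380.90 km ≈ 1825.54 nmi.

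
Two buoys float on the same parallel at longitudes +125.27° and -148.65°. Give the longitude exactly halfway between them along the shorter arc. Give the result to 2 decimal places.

+168.31°

Signed shortest Δλ from +125.27° to -148.65° is +86.08°.
Midpoint longitude = +125.27° + (+86.08°)/2 = +125.27° + 43.04° = +168.31°.
(The naïve average (+125.27 + -148.65)/2 = -11.69° is on the wrong side of the globe.)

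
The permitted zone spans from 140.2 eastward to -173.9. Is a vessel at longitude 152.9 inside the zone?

Yes

Band width going east from +140.2° to -173.9°: ((-173.9 − 140.2) mod 360) = 45.9°.
Offset of +152.9° east of the west edge: ((152.9 − 140.2) mod 360) = 12.7°.
12.7° ≤ 45.9° ⇒ inside.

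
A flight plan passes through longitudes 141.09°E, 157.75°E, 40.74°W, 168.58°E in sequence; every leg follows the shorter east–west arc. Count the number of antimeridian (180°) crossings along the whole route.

Leg 1: +141.09° → +157.75°, shortest Δλ = 16.66° (east) — does not cross 180°.
Leg 2: +157.75° → -40.74°, shortest Δλ = 161.51° (east) — crosses 180°.
Leg 3: -40.74° → +168.58°, shortest Δλ = -150.68° (west) — crosses 180°.
Total crossings: 2.

2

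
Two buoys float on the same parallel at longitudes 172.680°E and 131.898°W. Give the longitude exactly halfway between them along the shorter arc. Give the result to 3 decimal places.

Signed shortest Δλ from +172.680° to -131.898° is +55.422°.
Midpoint longitude = +172.680° + (+55.422°)/2 = +172.680° + 27.711° = +200.391°.
Normalise into (−180°, 180°]: -159.609°.
(The naïve average (+172.680 + -131.898)/2 = 20.391° is on the wrong side of the globe.)

159.609°W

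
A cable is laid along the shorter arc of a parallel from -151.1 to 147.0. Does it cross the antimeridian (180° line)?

Yes

Naïve |147.0 − -151.1| = 298.1° > 180°, so the shorter arc goes the other way round — across 180°.
Signed shortest Δλ = ((147.0 − -151.1 + 180) mod 360) − 180 = -61.9°.
Going west by 61.9° from -151.1° passes through 180° before reaching +147.0°.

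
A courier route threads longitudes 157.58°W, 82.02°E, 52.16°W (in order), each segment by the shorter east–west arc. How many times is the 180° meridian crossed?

1

Leg 1: -157.58° → +82.02°, shortest Δλ = -120.4° (west) — crosses 180°.
Leg 2: +82.02° → -52.16°, shortest Δλ = -134.18° (west) — does not cross 180°.
Total crossings: 1.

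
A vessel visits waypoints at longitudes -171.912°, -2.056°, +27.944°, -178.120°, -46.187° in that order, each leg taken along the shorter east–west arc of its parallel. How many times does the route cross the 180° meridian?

Leg 1: -171.912° → -2.056°, shortest Δλ = 169.856° (east) — does not cross 180°.
Leg 2: -2.056° → +27.944°, shortest Δλ = 30.0° (east) — does not cross 180°.
Leg 3: +27.944° → -178.120°, shortest Δλ = 153.936° (east) — crosses 180°.
Leg 4: -178.120° → -46.187°, shortest Δλ = 131.933° (east) — does not cross 180°.
Total crossings: 1.

1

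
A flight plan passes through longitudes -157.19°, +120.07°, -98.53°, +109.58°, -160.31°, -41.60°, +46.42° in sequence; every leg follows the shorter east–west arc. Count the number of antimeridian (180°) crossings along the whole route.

Leg 1: -157.19° → +120.07°, shortest Δλ = -82.74° (west) — crosses 180°.
Leg 2: +120.07° → -98.53°, shortest Δλ = 141.4° (east) — crosses 180°.
Leg 3: -98.53° → +109.58°, shortest Δλ = -151.89° (west) — crosses 180°.
Leg 4: +109.58° → -160.31°, shortest Δλ = 90.11° (east) — crosses 180°.
Leg 5: -160.31° → -41.60°, shortest Δλ = 118.71° (east) — does not cross 180°.
Leg 6: -41.60° → +46.42°, shortest Δλ = 88.02° (east) — does not cross 180°.
Total crossings: 4.

4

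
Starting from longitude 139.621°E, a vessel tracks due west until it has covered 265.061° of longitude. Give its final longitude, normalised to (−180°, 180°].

Start at +139.621°; shift −265.061° → -125.440°.
-125.440° already lies in (−180°, 180°].

125.440°W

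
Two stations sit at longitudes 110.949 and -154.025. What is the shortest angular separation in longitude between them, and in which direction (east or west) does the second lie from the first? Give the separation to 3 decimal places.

95.026° east

Raw difference: -154.025 − 110.949 = -264.974°.
Normalise into (−180°, 180°]: -264.974° + 360° = 95.026°.
Positive ⇒ the second point lies to the east; separation 95.026°.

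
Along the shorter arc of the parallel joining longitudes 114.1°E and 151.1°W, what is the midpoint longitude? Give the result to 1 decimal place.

161.5°E

Signed shortest Δλ from +114.1° to -151.1° is +94.8°.
Midpoint longitude = +114.1° + (+94.8°)/2 = +114.1° + 47.4° = +161.5°.
(The naïve average (+114.1 + -151.1)/2 = -18.5° is on the wrong side of the globe.)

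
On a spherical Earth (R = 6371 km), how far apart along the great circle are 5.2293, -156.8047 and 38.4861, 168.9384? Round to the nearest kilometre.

Δλ = 168.9384 − -156.8047 = 325.7431°; wrapped into (−180°, 180°]: -34.2569°.
Δφ = 38.4861 − 5.2293 = 33.2568°.
a = sin²(Δφ/2) + cos φ₁ · cos φ₂ · sin²(Δλ/2) = 0.149503.
c = 2·atan2(√a, √(1−a)) = 0.79400 rad → d = 6371·c ≈ 5058.61 km.

5059 km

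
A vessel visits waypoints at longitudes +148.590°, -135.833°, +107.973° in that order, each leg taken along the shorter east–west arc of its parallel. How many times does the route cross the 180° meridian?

2

Leg 1: +148.590° → -135.833°, shortest Δλ = 75.577° (east) — crosses 180°.
Leg 2: -135.833° → +107.973°, shortest Δλ = -116.194° (west) — crosses 180°.
Total crossings: 2.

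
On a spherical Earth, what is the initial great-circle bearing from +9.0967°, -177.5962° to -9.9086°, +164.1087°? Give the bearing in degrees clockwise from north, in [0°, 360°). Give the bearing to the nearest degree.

Δλ = 164.1087 − -177.5962 = 341.7049°; wrapped into (−180°, 180°]: -18.2951°.
θ = atan2( sin Δλ · cos φ₂ , cos φ₁ · sin φ₂ − sin φ₁ · cos φ₂ · cos Δλ )
  = atan2(-0.30923, -0.31778) = -135.782° → normalised to [0°, 360°): 224.218°.

224°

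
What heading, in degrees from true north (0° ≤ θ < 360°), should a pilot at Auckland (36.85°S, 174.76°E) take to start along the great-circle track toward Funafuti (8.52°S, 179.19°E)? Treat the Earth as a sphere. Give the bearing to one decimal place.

9.2°

Δλ = 179.19 − 174.76 = 4.43°.
θ = atan2( sin Δλ · cos φ₂ , cos φ₁ · sin φ₂ − sin φ₁ · cos φ₂ · cos Δλ )
  = atan2(0.07639, 0.47278) = 9.178° → normalised to [0°, 360°): 9.178°.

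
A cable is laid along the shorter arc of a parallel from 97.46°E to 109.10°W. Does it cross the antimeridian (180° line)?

Yes

Naïve |-109.10 − 97.46| = 206.56° > 180°, so the shorter arc goes the other way round — across 180°.
Signed shortest Δλ = ((-109.10 − 97.46 + 180) mod 360) − 180 = 153.44°.
Going east by 153.44° from +97.46° passes through 180° before reaching -109.10°.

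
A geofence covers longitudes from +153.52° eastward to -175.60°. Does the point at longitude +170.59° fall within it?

Band width going east from +153.52° to -175.60°: ((-175.60 − 153.52) mod 360) = 30.88°.
Offset of +170.59° east of the west edge: ((170.59 − 153.52) mod 360) = 17.07°.
17.07° ≤ 30.88° ⇒ inside.

Yes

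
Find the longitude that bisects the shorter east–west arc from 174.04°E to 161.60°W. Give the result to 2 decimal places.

Signed shortest Δλ from +174.04° to -161.60° is +24.36°.
Midpoint longitude = +174.04° + (+24.36°)/2 = +174.04° + 12.18° = +186.22°.
Normalise into (−180°, 180°]: -173.78°.
(The naïve average (+174.04 + -161.60)/2 = 6.22° is on the wrong side of the globe.)

173.78°W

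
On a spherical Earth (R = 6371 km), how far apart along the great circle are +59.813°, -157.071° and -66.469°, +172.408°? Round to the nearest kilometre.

Δλ = 172.408 − -157.071 = 329.479°; wrapped into (−180°, 180°]: -30.521°.
Δφ = -66.469 − 59.813 = -126.282°.
a = sin²(Δφ/2) + cos φ₁ · cos φ₂ · sin²(Δλ/2) = 0.809788.
c = 2·atan2(√a, √(1−a)) = 2.23900 rad → d = 6371·c ≈ 14264.65 km.

14265 km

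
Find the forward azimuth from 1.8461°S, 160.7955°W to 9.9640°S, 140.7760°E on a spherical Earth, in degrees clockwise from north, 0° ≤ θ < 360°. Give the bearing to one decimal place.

259.4°

Δλ = 140.7760 − -160.7955 = 301.5715°; wrapped into (−180°, 180°]: -58.4285°.
θ = atan2( sin Δλ · cos φ₂ , cos φ₁ · sin φ₂ − sin φ₁ · cos φ₂ · cos Δλ )
  = atan2(-0.83914, -0.15633) = -100.553° → normalised to [0°, 360°): 259.447°.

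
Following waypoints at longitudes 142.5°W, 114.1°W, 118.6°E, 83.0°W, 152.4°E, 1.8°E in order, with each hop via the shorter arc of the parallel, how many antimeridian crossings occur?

Leg 1: -142.5° → -114.1°, shortest Δλ = 28.4° (east) — does not cross 180°.
Leg 2: -114.1° → +118.6°, shortest Δλ = -127.3° (west) — crosses 180°.
Leg 3: +118.6° → -83.0°, shortest Δλ = 158.4° (east) — crosses 180°.
Leg 4: -83.0° → +152.4°, shortest Δλ = -124.6° (west) — crosses 180°.
Leg 5: +152.4° → +1.8°, shortest Δλ = -150.6° (west) — does not cross 180°.
Total crossings: 3.

3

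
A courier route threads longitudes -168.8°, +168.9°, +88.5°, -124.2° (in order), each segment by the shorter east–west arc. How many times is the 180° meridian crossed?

Leg 1: -168.8° → +168.9°, shortest Δλ = -22.3° (west) — crosses 180°.
Leg 2: +168.9° → +88.5°, shortest Δλ = -80.4° (west) — does not cross 180°.
Leg 3: +88.5° → -124.2°, shortest Δλ = 147.3° (east) — crosses 180°.
Total crossings: 2.

2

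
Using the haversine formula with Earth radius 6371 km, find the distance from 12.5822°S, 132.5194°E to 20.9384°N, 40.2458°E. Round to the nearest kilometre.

Δλ = 40.2458 − 132.5194 = -92.2736°.
Δφ = 20.9384 − -12.5822 = 33.5206°.
a = sin²(Δφ/2) + cos φ₁ · cos φ₂ · sin²(Δλ/2) = 0.557005.
c = 2·atan2(√a, √(1−a)) = 1.68505 rad → d = 6371·c ≈ 10735.48 km.

10735 km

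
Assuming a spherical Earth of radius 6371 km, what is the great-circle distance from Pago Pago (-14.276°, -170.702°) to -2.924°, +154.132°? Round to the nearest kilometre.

4059 km

Δλ = 154.132 − -170.702 = 324.834°; wrapped into (−180°, 180°]: -35.166°.
Δφ = -2.924 − -14.276 = 11.352°.
a = sin²(Δφ/2) + cos φ₁ · cos φ₂ · sin²(Δλ/2) = 0.098105.
c = 2·atan2(√a, √(1−a)) = 0.63716 rad → d = 6371·c ≈ 4059.33 km.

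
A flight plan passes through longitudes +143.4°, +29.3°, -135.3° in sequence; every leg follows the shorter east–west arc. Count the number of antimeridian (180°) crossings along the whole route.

0

Leg 1: +143.4° → +29.3°, shortest Δλ = -114.1° (west) — does not cross 180°.
Leg 2: +29.3° → -135.3°, shortest Δλ = -164.6° (west) — does not cross 180°.
Total crossings: 0.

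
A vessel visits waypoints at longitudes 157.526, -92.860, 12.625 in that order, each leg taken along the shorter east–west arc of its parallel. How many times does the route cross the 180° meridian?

Leg 1: +157.526° → -92.860°, shortest Δλ = 109.614° (east) — crosses 180°.
Leg 2: -92.860° → +12.625°, shortest Δλ = 105.485° (east) — does not cross 180°.
Total crossings: 1.

1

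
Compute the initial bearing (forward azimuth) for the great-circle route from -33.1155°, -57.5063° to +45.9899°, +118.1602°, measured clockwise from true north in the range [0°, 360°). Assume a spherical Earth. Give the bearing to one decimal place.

Δλ = 118.1602 − -57.5063 = 175.6665°.
θ = atan2( sin Δλ · cos φ₂ , cos φ₁ · sin φ₂ − sin φ₁ · cos φ₂ · cos Δλ )
  = atan2(0.05250, 0.22390) = 13.196° → normalised to [0°, 360°): 13.196°.

13.2°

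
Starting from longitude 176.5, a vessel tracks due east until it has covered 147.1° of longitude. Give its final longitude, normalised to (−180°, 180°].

Start at +176.5°; shift +147.1° → +323.6°.
+323.6° lies outside (−180°, 180°]; subtract 360° → -36.4°.

-36.4°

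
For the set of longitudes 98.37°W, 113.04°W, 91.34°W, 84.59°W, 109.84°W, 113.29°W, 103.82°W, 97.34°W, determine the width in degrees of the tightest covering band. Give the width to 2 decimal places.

Sort the longitudes: -113.29°, -113.04°, -109.84°, -103.82°, -98.37°, -97.34°, -91.34°, -84.59°.
Eastward gaps between consecutive values (wrapping around): 0.25°, 3.20°, 6.02°, 5.45°, 1.03°, 6.00°, 6.75°, 331.30°.
Largest gap = 331.30° ⇒ minimal covering band is its complement: 360° − 331.30° = 28.70°.
Band runs from -113.29° eastward to -84.59°.

28.70°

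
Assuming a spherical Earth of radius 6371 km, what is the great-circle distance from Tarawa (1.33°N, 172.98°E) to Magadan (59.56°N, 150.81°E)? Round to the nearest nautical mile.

3646 nmi

Δλ = 150.81 − 172.98 = -22.17°.
Δφ = 59.56 − 1.33 = 58.23°.
a = sin²(Δφ/2) + cos φ₁ · cos φ₂ · sin²(Δλ/2) = 0.255468.
c = 2·atan2(√a, √(1−a)) = 1.05978 rad → d = 6371·c ≈ 6751.86 km ≈ 3645.71 nmi.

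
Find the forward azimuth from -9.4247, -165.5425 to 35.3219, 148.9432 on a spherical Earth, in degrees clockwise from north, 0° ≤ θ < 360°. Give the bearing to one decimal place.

Δλ = 148.9432 − -165.5425 = 314.4857°; wrapped into (−180°, 180°]: -45.5143°.
θ = atan2( sin Δλ · cos φ₂ , cos φ₁ · sin φ₂ − sin φ₁ · cos φ₂ · cos Δλ )
  = atan2(-0.58210, 0.66399) = -41.240° → normalised to [0°, 360°): 318.760°.

318.8°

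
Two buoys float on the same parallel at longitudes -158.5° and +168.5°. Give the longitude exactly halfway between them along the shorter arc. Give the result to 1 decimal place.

Signed shortest Δλ from -158.5° to +168.5° is -33.0°.
Midpoint longitude = -158.5° + (-33.0°)/2 = -158.5° − 16.5° = -175.0°.
(The naïve average (-158.5 + +168.5)/2 = 5.0° is on the wrong side of the globe.)

-175.0°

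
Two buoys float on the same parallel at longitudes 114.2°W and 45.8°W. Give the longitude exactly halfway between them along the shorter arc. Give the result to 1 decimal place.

Signed shortest Δλ from -114.2° to -45.8° is +68.4°.
Midpoint longitude = -114.2° + (+68.4°)/2 = -114.2° + 34.2° = -80.0°.

80.0°W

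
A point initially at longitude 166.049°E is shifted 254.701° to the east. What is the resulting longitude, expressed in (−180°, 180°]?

Start at +166.049°; shift +254.701° → +420.750°.
+420.750° lies outside (−180°, 180°]; subtract 360° → +60.750°.

60.750°E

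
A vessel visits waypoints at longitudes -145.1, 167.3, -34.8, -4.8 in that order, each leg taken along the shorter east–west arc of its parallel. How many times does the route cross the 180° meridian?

Leg 1: -145.1° → +167.3°, shortest Δλ = -47.6° (west) — crosses 180°.
Leg 2: +167.3° → -34.8°, shortest Δλ = 157.9° (east) — crosses 180°.
Leg 3: -34.8° → -4.8°, shortest Δλ = 30.0° (east) — does not cross 180°.
Total crossings: 2.

2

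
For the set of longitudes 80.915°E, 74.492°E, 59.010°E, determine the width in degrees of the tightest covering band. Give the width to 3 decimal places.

21.905°

Sort the longitudes: +59.010°, +74.492°, +80.915°.
Eastward gaps between consecutive values (wrapping around): 15.482°, 6.423°, 338.095°.
Largest gap = 338.095° ⇒ minimal covering band is its complement: 360° − 338.095° = 21.905°.
Band runs from +59.010° eastward to +80.915°.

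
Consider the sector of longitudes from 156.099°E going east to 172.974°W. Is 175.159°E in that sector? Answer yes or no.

Yes

Band width going east from +156.099° to -172.974°: ((-172.974 − 156.099) mod 360) = 30.927°.
Offset of +175.159° east of the west edge: ((175.159 − 156.099) mod 360) = 19.060°.
19.060° ≤ 30.927° ⇒ inside.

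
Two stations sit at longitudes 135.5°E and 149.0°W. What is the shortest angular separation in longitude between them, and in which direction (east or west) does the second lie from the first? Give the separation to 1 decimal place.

Raw difference: -149.0 − 135.5 = -284.5°.
Normalise into (−180°, 180°]: -284.5° + 360° = 75.5°.
Positive ⇒ the second point lies to the east; separation 75.5°.

75.5° east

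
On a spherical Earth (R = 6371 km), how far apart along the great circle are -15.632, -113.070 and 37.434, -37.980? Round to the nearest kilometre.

9797 km

Δλ = -37.980 − -113.070 = 75.090°.
Δφ = 37.434 − -15.632 = 53.066°.
a = sin²(Δφ/2) + cos φ₁ · cos φ₂ · sin²(Δλ/2) = 0.483517.
c = 2·atan2(√a, √(1−a)) = 1.53783 rad → d = 6371·c ≈ 9797.48 km.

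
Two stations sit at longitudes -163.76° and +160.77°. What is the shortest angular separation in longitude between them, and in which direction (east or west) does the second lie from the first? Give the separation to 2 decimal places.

35.47° west

Raw difference: 160.77 − -163.76 = 324.53°.
Normalise into (−180°, 180°]: 324.53° − 360° = -35.47°.
Negative ⇒ the second point lies to the west; separation 35.47°.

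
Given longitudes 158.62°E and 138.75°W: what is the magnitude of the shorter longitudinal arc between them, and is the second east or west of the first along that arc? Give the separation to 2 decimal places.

62.63° east

Raw difference: -138.75 − 158.62 = -297.37°.
Normalise into (−180°, 180°]: -297.37° + 360° = 62.63°.
Positive ⇒ the second point lies to the east; separation 62.63°.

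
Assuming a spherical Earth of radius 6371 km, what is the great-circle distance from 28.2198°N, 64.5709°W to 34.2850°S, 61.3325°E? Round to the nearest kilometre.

14888 km

Δλ = 61.3325 − -64.5709 = 125.9034°.
Δφ = -34.2850 − 28.2198 = -62.5048°.
a = sin²(Δφ/2) + cos φ₁ · cos φ₂ · sin²(Δλ/2) = 0.846650.
c = 2·atan2(√a, √(1−a)) = 2.33686 rad → d = 6371·c ≈ 14888.11 km.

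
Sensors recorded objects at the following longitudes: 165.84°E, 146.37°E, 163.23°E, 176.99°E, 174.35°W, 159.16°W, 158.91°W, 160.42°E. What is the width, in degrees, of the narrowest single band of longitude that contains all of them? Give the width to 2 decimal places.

54.72°

Sort the longitudes: -174.35°, -159.16°, -158.91°, +146.37°, +160.42°, +163.23°, +165.84°, +176.99°.
Eastward gaps between consecutive values (wrapping around): 15.19°, 0.25°, 305.28°, 14.05°, 2.81°, 2.61°, 11.15°, 8.66°.
Largest gap = 305.28° ⇒ minimal covering band is its complement: 360° − 305.28° = 54.72°.
Band runs from +146.37° eastward to -158.91°, crossing the antimeridian.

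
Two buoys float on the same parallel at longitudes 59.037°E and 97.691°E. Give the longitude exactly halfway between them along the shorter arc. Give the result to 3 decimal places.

Signed shortest Δλ from +59.037° to +97.691° is +38.654°.
Midpoint longitude = +59.037° + (+38.654°)/2 = +59.037° + 19.327° = +78.364°.

78.364°E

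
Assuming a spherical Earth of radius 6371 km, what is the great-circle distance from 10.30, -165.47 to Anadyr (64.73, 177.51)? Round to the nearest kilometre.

6195 km

Δλ = 177.51 − -165.47 = 342.98°; wrapped into (−180°, 180°]: -17.02°.
Δφ = 64.73 − 10.30 = 54.43°.
a = sin²(Δφ/2) + cos φ₁ · cos φ₂ · sin²(Δλ/2) = 0.218349.
c = 2·atan2(√a, √(1−a)) = 0.97242 rad → d = 6371·c ≈ 6195.28 km.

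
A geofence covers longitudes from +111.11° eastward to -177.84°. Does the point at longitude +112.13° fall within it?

Band width going east from +111.11° to -177.84°: ((-177.84 − 111.11) mod 360) = 71.05°.
Offset of +112.13° east of the west edge: ((112.13 − 111.11) mod 360) = 1.02°.
1.02° ≤ 71.05° ⇒ inside.

Yes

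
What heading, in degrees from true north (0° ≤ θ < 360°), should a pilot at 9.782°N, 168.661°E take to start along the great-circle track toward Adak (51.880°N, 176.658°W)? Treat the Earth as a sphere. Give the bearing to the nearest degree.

Δλ = -176.658 − 168.661 = -345.319°; wrapped into (−180°, 180°]: 14.681°.
θ = atan2( sin Δλ · cos φ₂ , cos φ₁ · sin φ₂ − sin φ₁ · cos φ₂ · cos Δλ )
  = atan2(0.15645, 0.67382) = 13.071° → normalised to [0°, 360°): 13.071°.

13°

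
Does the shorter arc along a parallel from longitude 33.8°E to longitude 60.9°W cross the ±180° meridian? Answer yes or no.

No

Signed shortest Δλ = ((-60.9 − 33.8 + 180) mod 360) − 180 = -94.7°.
Going west by 94.7° from +33.8° reaches -60.9° without touching 180°.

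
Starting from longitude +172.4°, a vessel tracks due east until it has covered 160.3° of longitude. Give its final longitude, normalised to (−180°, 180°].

-27.3°

Start at +172.4°; shift +160.3° → +332.7°.
+332.7° lies outside (−180°, 180°]; subtract 360° → -27.3°.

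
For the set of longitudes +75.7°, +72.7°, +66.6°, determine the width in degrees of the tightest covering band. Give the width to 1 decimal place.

Sort the longitudes: +66.6°, +72.7°, +75.7°.
Eastward gaps between consecutive values (wrapping around): 6.1°, 3.0°, 350.9°.
Largest gap = 350.9° ⇒ minimal covering band is its complement: 360° − 350.9° = 9.1°.
Band runs from +66.6° eastward to +75.7°.

9.1°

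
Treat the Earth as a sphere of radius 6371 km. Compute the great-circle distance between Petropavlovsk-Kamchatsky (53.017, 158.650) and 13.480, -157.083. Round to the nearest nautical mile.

Δλ = -157.083 − 158.650 = -315.733°; wrapped into (−180°, 180°]: 44.267°.
Δφ = 13.480 − 53.017 = -39.537°.
a = sin²(Δφ/2) + cos φ₁ · cos φ₂ · sin²(Δλ/2) = 0.197436.
c = 2·atan2(√a, √(1−a)) = 0.92087 rad → d = 6371·c ≈ 5866.86 km ≈ 3167.85 nmi.

3168 nmi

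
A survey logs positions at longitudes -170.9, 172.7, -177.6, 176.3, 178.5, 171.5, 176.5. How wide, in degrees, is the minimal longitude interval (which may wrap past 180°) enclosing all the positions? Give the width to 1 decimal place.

Sort the longitudes: -177.6°, -170.9°, +171.5°, +172.7°, +176.3°, +176.5°, +178.5°.
Eastward gaps between consecutive values (wrapping around): 6.7°, 342.4°, 1.2°, 3.6°, 0.2°, 2.0°, 3.9°.
Largest gap = 342.4° ⇒ minimal covering band is its complement: 360° − 342.4° = 17.6°.
Band runs from +171.5° eastward to -170.9°, crossing the antimeridian.

17.6°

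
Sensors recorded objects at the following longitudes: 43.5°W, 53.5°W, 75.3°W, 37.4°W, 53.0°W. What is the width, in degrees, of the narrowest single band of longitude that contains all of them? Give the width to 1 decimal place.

Sort the longitudes: -75.3°, -53.5°, -53.0°, -43.5°, -37.4°.
Eastward gaps between consecutive values (wrapping around): 21.8°, 0.5°, 9.5°, 6.1°, 322.1°.
Largest gap = 322.1° ⇒ minimal covering band is its complement: 360° − 322.1° = 37.9°.
Band runs from -75.3° eastward to -37.4°.

37.9°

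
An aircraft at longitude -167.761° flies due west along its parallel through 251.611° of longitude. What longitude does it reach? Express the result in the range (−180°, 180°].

-59.372°

Start at -167.761°; shift −251.611° → -419.372°.
-419.372° lies outside (−180°, 180°]; add 360° → -59.372°.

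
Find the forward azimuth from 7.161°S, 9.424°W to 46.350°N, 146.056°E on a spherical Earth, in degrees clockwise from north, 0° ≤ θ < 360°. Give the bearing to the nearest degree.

Δλ = 146.056 − -9.424 = 155.480°.
θ = atan2( sin Δλ · cos φ₂ , cos φ₁ · sin φ₂ − sin φ₁ · cos φ₂ · cos Δλ )
  = atan2(0.28646, 0.63964) = 24.125° → normalised to [0°, 360°): 24.125°.

24°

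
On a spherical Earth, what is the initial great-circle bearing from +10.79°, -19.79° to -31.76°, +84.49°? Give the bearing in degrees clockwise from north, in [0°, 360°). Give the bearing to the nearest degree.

120°

Δλ = 84.49 − -19.79 = 104.28°.
θ = atan2( sin Δλ · cos φ₂ , cos φ₁ · sin φ₂ − sin φ₁ · cos φ₂ · cos Δλ )
  = atan2(0.82399, -0.47779) = 120.107° → normalised to [0°, 360°): 120.107°.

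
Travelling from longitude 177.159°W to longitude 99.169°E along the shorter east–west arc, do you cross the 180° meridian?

Yes

Naïve |99.169 − -177.159| = 276.328° > 180°, so the shorter arc goes the other way round — across 180°.
Signed shortest Δλ = ((99.169 − -177.159 + 180) mod 360) − 180 = -83.672°.
Going west by 83.672° from -177.159° passes through 180° before reaching +99.169°.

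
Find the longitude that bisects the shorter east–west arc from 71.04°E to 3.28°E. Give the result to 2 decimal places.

37.16°E

Signed shortest Δλ from +71.04° to +3.28° is -67.76°.
Midpoint longitude = +71.04° + (-67.76°)/2 = +71.04° − 33.88° = +37.16°.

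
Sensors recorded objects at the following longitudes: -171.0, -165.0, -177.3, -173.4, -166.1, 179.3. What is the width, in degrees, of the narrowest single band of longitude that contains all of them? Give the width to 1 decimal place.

15.7°

Sort the longitudes: -177.3°, -173.4°, -171.0°, -166.1°, -165.0°, +179.3°.
Eastward gaps between consecutive values (wrapping around): 3.9°, 2.4°, 4.9°, 1.1°, 344.3°, 3.4°.
Largest gap = 344.3° ⇒ minimal covering band is its complement: 360° − 344.3° = 15.7°.
Band runs from +179.3° eastward to -165.0°, crossing the antimeridian.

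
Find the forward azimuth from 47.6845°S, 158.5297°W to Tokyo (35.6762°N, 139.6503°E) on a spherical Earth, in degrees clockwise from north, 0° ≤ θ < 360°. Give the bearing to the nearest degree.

313°

Δλ = 139.6503 − -158.5297 = 298.1800°; wrapped into (−180°, 180°]: -61.8200°.
θ = atan2( sin Δλ · cos φ₂ , cos φ₁ · sin φ₂ − sin φ₁ · cos φ₂ · cos Δλ )
  = atan2(-0.71604, 0.67628) = -46.636° → normalised to [0°, 360°): 313.364°.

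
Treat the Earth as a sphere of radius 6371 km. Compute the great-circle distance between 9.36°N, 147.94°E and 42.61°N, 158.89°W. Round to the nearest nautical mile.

Δλ = -158.89 − 147.94 = -306.83°; wrapped into (−180°, 180°]: 53.17°.
Δφ = 42.61 − 9.36 = 33.25°.
a = sin²(Δφ/2) + cos φ₁ · cos φ₂ · sin²(Δλ/2) = 0.227295.
c = 2·atan2(√a, √(1−a)) = 0.99392 rad → d = 6371·c ≈ 6332.26 km ≈ 3419.14 nmi.

3419 nmi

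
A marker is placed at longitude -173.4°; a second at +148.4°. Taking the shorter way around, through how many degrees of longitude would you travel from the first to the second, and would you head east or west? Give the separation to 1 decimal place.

38.2° west

Raw difference: 148.4 − -173.4 = 321.8°.
Normalise into (−180°, 180°]: 321.8° − 360° = -38.2°.
Negative ⇒ the second point lies to the west; separation 38.2°.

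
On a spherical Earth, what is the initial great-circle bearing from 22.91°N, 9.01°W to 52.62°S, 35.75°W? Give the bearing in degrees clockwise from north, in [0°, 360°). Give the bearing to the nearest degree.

Δλ = -35.75 − -9.01 = -26.74°.
θ = atan2( sin Δλ · cos φ₂ , cos φ₁ · sin φ₂ − sin φ₁ · cos φ₂ · cos Δλ )
  = atan2(-0.27316, -0.94300) = -163.845° → normalised to [0°, 360°): 196.155°.

196°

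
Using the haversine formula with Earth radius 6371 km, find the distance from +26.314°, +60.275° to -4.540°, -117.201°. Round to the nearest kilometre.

17579 km

Δλ = -117.201 − 60.275 = -177.476°.
Δφ = -4.540 − 26.314 = -30.854°.
a = sin²(Δφ/2) + cos φ₁ · cos φ₂ · sin²(Δλ/2) = 0.963894.
c = 2·atan2(√a, √(1−a)) = 2.75923 rad → d = 6371·c ≈ 17579.08 km.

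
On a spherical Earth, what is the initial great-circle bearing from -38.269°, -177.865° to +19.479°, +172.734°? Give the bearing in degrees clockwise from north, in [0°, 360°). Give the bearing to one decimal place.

Δλ = 172.734 − -177.865 = 350.599°; wrapped into (−180°, 180°]: -9.401°.
θ = atan2( sin Δλ · cos φ₂ , cos φ₁ · sin φ₂ − sin φ₁ · cos φ₂ · cos Δλ )
  = atan2(-0.15399, 0.83787) = -10.414° → normalised to [0°, 360°): 349.586°.

349.6°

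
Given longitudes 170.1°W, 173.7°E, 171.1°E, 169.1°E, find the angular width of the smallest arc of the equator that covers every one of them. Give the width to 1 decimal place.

Sort the longitudes: -170.1°, +169.1°, +171.1°, +173.7°.
Eastward gaps between consecutive values (wrapping around): 339.2°, 2.0°, 2.6°, 16.2°.
Largest gap = 339.2° ⇒ minimal covering band is its complement: 360° − 339.2° = 20.8°.
Band runs from +169.1° eastward to -170.1°, crossing the antimeridian.

20.8°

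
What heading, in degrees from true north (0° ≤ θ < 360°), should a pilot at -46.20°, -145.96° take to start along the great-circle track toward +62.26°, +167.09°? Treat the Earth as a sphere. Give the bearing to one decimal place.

Δλ = 167.09 − -145.96 = 313.05°; wrapped into (−180°, 180°]: -46.95°.
θ = atan2( sin Δλ · cos φ₂ , cos φ₁ · sin φ₂ − sin φ₁ · cos φ₂ · cos Δλ )
  = atan2(-0.34014, 0.84193) = -21.999° → normalised to [0°, 360°): 338.001°.

338.0°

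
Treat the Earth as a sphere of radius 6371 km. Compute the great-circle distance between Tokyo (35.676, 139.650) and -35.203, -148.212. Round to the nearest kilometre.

Δλ = -148.212 − 139.650 = -287.862°; wrapped into (−180°, 180°]: 72.138°.
Δφ = -35.203 − 35.676 = -70.879°.
a = sin²(Δφ/2) + cos φ₁ · cos φ₂ · sin²(Δλ/2) = 0.566304.
c = 2·atan2(√a, √(1−a)) = 1.70380 rad → d = 6371·c ≈ 10854.88 km.

10855 km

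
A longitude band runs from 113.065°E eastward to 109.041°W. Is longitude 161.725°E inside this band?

Yes

Band width going east from +113.065° to -109.041°: ((-109.041 − 113.065) mod 360) = 137.894°.
Offset of +161.725° east of the west edge: ((161.725 − 113.065) mod 360) = 48.660°.
48.660° ≤ 137.894° ⇒ inside.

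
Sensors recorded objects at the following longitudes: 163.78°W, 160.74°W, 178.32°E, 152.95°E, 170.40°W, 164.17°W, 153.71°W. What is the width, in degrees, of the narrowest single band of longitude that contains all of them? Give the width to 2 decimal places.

Sort the longitudes: -170.40°, -164.17°, -163.78°, -160.74°, -153.71°, +152.95°, +178.32°.
Eastward gaps between consecutive values (wrapping around): 6.23°, 0.39°, 3.04°, 7.03°, 306.66°, 25.37°, 11.28°.
Largest gap = 306.66° ⇒ minimal covering band is its complement: 360° − 306.66° = 53.34°.
Band runs from +152.95° eastward to -153.71°, crossing the antimeridian.

53.34°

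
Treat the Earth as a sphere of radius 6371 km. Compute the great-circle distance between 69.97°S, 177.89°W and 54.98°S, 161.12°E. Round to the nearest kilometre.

1963 km

Δλ = 161.12 − -177.89 = 339.01°; wrapped into (−180°, 180°]: -20.99°.
Δφ = -54.98 − -69.97 = 14.99°.
a = sin²(Δφ/2) + cos φ₁ · cos φ₂ · sin²(Δλ/2) = 0.023536.
c = 2·atan2(√a, √(1−a)) = 0.30804 rad → d = 6371·c ≈ 1962.55 km.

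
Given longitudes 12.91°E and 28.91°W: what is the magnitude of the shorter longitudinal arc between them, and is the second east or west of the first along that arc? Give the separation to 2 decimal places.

Raw difference: -28.91 − 12.91 = -41.82°.
Normalise into (−180°, 180°]: -41.82° stays -41.82°.
Negative ⇒ the second point lies to the west; separation 41.82°.

41.82° west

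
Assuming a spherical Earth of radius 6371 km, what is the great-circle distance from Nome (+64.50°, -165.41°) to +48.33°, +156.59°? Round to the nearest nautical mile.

Δλ = 156.59 − -165.41 = 322.00°; wrapped into (−180°, 180°]: -38.00°.
Δφ = 48.33 − 64.50 = -16.17°.
a = sin²(Δφ/2) + cos φ₁ · cos φ₂ · sin²(Δλ/2) = 0.050118.
c = 2·atan2(√a, √(1−a)) = 0.45157 rad → d = 6371·c ≈ 2876.94 km ≈ 1553.42 nmi.

1553 nmi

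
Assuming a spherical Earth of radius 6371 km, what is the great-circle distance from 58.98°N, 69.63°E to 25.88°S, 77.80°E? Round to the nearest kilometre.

9466 km

Δλ = 77.80 − 69.63 = 8.17°.
Δφ = -25.88 − 58.98 = -84.86°.
a = sin²(Δφ/2) + cos φ₁ · cos φ₂ · sin²(Δλ/2) = 0.457558.
c = 2·atan2(√a, √(1−a)) = 1.48581 rad → d = 6371·c ≈ 9466.10 km.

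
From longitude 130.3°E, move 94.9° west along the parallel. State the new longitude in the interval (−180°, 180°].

35.4°E

Start at +130.3°; shift −94.9° → +35.4°.
+35.4° already lies in (−180°, 180°].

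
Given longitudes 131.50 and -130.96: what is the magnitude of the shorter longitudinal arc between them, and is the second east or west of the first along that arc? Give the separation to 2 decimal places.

Raw difference: -130.96 − 131.50 = -262.46°.
Normalise into (−180°, 180°]: -262.46° + 360° = 97.54°.
Positive ⇒ the second point lies to the east; separation 97.54°.

97.54° east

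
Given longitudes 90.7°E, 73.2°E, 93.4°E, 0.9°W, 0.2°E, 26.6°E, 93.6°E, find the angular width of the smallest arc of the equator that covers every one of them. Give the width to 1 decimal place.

94.5°

Sort the longitudes: -0.9°, +0.2°, +26.6°, +73.2°, +90.7°, +93.4°, +93.6°.
Eastward gaps between consecutive values (wrapping around): 1.1°, 26.4°, 46.6°, 17.5°, 2.7°, 0.2°, 265.5°.
Largest gap = 265.5° ⇒ minimal covering band is its complement: 360° − 265.5° = 94.5°.
Band runs from -0.9° eastward to +93.6°.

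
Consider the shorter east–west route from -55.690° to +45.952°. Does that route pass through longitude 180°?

Signed shortest Δλ = ((45.952 − -55.690 + 180) mod 360) − 180 = 101.642°.
Going east by 101.642° from -55.690° reaches +45.952° without touching 180°.

No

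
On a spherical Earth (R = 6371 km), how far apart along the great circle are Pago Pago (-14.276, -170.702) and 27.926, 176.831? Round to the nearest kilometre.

4881 km

Δλ = 176.831 − -170.702 = 347.533°; wrapped into (−180°, 180°]: -12.467°.
Δφ = 27.926 − -14.276 = 42.202°.
a = sin²(Δφ/2) + cos φ₁ · cos φ₂ · sin²(Δλ/2) = 0.139705.
c = 2·atan2(√a, √(1−a)) = 0.76614 rad → d = 6371·c ≈ 4881.09 km.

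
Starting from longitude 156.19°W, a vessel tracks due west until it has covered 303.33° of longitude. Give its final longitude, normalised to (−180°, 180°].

Start at -156.19°; shift −303.33° → -459.52°.
-459.52° lies outside (−180°, 180°]; add 360° → -99.52°.

99.52°W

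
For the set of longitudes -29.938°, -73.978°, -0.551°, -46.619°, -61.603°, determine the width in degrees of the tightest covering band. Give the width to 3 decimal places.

Sort the longitudes: -73.978°, -61.603°, -46.619°, -29.938°, -0.551°.
Eastward gaps between consecutive values (wrapping around): 12.375°, 14.984°, 16.681°, 29.387°, 286.573°.
Largest gap = 286.573° ⇒ minimal covering band is its complement: 360° − 286.573° = 73.427°.
Band runs from -73.978° eastward to -0.551°.

73.427°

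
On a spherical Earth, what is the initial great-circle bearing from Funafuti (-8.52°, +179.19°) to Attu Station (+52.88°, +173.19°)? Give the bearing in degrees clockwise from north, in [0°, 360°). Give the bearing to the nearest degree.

356°

Δλ = 173.19 − 179.19 = -6.00°.
θ = atan2( sin Δλ · cos φ₂ , cos φ₁ · sin φ₂ − sin φ₁ · cos φ₂ · cos Δλ )
  = atan2(-0.06308, 0.87749) = -4.112° → normalised to [0°, 360°): 355.888°.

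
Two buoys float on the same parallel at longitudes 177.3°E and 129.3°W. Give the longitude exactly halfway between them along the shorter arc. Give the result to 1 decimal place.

Signed shortest Δλ from +177.3° to -129.3° is +53.4°.
Midpoint longitude = +177.3° + (+53.4°)/2 = +177.3° + 26.7° = +204.0°.
Normalise into (−180°, 180°]: -156.0°.
(The naïve average (+177.3 + -129.3)/2 = 24.0° is on the wrong side of the globe.)

156.0°W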